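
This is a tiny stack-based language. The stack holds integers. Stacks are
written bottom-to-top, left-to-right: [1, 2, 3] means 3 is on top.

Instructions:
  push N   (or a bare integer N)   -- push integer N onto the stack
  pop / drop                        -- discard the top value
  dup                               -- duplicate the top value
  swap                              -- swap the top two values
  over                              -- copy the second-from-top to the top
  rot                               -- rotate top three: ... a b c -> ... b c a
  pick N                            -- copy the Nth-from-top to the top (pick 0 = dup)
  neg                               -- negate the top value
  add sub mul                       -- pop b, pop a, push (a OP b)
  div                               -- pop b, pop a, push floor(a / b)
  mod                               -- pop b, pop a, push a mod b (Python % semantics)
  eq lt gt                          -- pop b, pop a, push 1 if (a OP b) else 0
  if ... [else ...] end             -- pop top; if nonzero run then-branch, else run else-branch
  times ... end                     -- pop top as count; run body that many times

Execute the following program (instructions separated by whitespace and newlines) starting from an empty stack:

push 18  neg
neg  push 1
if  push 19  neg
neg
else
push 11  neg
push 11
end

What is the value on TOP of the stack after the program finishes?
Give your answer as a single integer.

Answer: 19

Derivation:
After 'push 18': [18]
After 'neg': [-18]
After 'neg': [18]
After 'push 1': [18, 1]
After 'if': [18]
After 'push 19': [18, 19]
After 'neg': [18, -19]
After 'neg': [18, 19]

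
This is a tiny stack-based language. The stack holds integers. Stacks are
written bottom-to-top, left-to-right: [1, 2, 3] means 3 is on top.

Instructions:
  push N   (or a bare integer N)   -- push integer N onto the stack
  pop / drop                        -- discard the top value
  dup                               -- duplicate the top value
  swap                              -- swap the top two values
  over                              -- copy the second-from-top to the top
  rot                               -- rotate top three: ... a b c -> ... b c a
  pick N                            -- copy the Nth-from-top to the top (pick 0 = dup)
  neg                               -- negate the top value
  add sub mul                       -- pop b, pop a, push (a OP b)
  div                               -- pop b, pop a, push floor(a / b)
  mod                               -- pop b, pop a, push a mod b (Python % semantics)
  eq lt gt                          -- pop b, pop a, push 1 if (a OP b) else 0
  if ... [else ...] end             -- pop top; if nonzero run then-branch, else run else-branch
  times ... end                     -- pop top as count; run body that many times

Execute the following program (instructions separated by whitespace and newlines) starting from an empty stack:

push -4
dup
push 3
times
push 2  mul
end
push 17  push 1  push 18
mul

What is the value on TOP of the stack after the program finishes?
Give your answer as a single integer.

Answer: 18

Derivation:
After 'push -4': [-4]
After 'dup': [-4, -4]
After 'push 3': [-4, -4, 3]
After 'times': [-4, -4]
After 'push 2': [-4, -4, 2]
After 'mul': [-4, -8]
After 'push 2': [-4, -8, 2]
After 'mul': [-4, -16]
After 'push 2': [-4, -16, 2]
After 'mul': [-4, -32]
After 'push 17': [-4, -32, 17]
After 'push 1': [-4, -32, 17, 1]
After 'push 18': [-4, -32, 17, 1, 18]
After 'mul': [-4, -32, 17, 18]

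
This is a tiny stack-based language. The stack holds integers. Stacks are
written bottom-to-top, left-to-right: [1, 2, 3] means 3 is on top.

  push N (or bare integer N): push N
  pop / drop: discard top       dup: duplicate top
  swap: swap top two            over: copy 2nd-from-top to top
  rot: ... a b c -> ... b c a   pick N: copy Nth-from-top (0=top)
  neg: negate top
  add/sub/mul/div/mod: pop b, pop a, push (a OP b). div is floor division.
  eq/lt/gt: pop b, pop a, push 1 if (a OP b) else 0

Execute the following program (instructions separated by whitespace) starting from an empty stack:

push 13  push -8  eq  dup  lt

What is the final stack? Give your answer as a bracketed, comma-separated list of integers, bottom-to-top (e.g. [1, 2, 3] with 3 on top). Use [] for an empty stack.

Answer: [0]

Derivation:
After 'push 13': [13]
After 'push -8': [13, -8]
After 'eq': [0]
After 'dup': [0, 0]
After 'lt': [0]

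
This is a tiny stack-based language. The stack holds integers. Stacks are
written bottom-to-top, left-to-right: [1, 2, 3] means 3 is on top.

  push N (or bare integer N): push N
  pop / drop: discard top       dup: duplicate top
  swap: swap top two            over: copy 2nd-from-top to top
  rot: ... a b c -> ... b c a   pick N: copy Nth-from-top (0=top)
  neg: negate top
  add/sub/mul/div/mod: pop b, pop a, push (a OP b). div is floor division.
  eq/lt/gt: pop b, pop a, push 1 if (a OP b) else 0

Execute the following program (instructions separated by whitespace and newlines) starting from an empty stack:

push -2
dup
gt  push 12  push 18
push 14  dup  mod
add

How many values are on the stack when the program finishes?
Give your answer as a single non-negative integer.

After 'push -2': stack = [-2] (depth 1)
After 'dup': stack = [-2, -2] (depth 2)
After 'gt': stack = [0] (depth 1)
After 'push 12': stack = [0, 12] (depth 2)
After 'push 18': stack = [0, 12, 18] (depth 3)
After 'push 14': stack = [0, 12, 18, 14] (depth 4)
After 'dup': stack = [0, 12, 18, 14, 14] (depth 5)
After 'mod': stack = [0, 12, 18, 0] (depth 4)
After 'add': stack = [0, 12, 18] (depth 3)

Answer: 3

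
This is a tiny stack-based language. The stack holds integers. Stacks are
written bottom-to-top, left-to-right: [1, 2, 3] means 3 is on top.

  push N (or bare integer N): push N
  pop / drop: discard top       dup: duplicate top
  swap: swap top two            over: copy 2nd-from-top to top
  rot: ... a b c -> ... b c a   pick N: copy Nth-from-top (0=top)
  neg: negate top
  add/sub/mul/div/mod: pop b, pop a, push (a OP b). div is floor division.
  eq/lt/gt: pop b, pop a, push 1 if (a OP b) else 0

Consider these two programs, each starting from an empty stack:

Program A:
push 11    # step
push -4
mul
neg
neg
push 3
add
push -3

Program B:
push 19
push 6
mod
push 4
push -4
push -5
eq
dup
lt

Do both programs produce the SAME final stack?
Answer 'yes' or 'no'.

Answer: no

Derivation:
Program A trace:
  After 'push 11': [11]
  After 'push -4': [11, -4]
  After 'mul': [-44]
  After 'neg': [44]
  After 'neg': [-44]
  After 'push 3': [-44, 3]
  After 'add': [-41]
  After 'push -3': [-41, -3]
Program A final stack: [-41, -3]

Program B trace:
  After 'push 19': [19]
  After 'push 6': [19, 6]
  After 'mod': [1]
  After 'push 4': [1, 4]
  After 'push -4': [1, 4, -4]
  After 'push -5': [1, 4, -4, -5]
  After 'eq': [1, 4, 0]
  After 'dup': [1, 4, 0, 0]
  After 'lt': [1, 4, 0]
Program B final stack: [1, 4, 0]
Same: no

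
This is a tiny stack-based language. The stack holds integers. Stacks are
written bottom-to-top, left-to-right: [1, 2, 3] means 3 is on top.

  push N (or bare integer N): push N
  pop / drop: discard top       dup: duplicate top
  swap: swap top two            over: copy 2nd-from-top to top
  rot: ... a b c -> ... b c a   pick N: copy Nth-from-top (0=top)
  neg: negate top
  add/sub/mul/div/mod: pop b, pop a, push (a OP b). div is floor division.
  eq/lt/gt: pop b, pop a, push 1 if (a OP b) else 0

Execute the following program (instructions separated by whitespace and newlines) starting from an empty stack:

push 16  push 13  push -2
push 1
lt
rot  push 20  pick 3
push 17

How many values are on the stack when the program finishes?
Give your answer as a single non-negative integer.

After 'push 16': stack = [16] (depth 1)
After 'push 13': stack = [16, 13] (depth 2)
After 'push -2': stack = [16, 13, -2] (depth 3)
After 'push 1': stack = [16, 13, -2, 1] (depth 4)
After 'lt': stack = [16, 13, 1] (depth 3)
After 'rot': stack = [13, 1, 16] (depth 3)
After 'push 20': stack = [13, 1, 16, 20] (depth 4)
After 'pick 3': stack = [13, 1, 16, 20, 13] (depth 5)
After 'push 17': stack = [13, 1, 16, 20, 13, 17] (depth 6)

Answer: 6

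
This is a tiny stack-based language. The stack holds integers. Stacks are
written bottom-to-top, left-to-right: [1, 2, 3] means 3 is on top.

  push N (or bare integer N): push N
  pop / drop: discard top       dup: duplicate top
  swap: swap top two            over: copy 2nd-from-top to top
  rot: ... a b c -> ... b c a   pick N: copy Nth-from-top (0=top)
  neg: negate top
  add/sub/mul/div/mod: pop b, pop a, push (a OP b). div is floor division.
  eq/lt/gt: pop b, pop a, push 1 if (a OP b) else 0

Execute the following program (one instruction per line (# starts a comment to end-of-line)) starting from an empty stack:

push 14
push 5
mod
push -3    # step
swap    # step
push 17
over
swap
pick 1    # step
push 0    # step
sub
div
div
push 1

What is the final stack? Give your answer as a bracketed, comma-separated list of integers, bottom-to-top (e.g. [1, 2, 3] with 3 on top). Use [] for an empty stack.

After 'push 14': [14]
After 'push 5': [14, 5]
After 'mod': [4]
After 'push -3': [4, -3]
After 'swap': [-3, 4]
After 'push 17': [-3, 4, 17]
After 'over': [-3, 4, 17, 4]
After 'swap': [-3, 4, 4, 17]
After 'pick 1': [-3, 4, 4, 17, 4]
After 'push 0': [-3, 4, 4, 17, 4, 0]
After 'sub': [-3, 4, 4, 17, 4]
After 'div': [-3, 4, 4, 4]
After 'div': [-3, 4, 1]
After 'push 1': [-3, 4, 1, 1]

Answer: [-3, 4, 1, 1]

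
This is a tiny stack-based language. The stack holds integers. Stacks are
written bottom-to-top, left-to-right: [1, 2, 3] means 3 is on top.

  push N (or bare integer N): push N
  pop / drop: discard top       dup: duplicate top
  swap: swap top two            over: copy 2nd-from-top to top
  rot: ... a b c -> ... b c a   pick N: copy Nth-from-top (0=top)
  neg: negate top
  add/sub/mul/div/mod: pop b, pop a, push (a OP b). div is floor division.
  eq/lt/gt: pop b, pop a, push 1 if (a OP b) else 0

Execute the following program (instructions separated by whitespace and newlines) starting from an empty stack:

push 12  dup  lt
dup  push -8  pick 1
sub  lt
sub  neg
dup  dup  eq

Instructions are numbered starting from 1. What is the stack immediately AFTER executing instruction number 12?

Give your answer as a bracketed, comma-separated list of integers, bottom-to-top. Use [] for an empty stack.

Answer: [0, 0, 0]

Derivation:
Step 1 ('push 12'): [12]
Step 2 ('dup'): [12, 12]
Step 3 ('lt'): [0]
Step 4 ('dup'): [0, 0]
Step 5 ('push -8'): [0, 0, -8]
Step 6 ('pick 1'): [0, 0, -8, 0]
Step 7 ('sub'): [0, 0, -8]
Step 8 ('lt'): [0, 0]
Step 9 ('sub'): [0]
Step 10 ('neg'): [0]
Step 11 ('dup'): [0, 0]
Step 12 ('dup'): [0, 0, 0]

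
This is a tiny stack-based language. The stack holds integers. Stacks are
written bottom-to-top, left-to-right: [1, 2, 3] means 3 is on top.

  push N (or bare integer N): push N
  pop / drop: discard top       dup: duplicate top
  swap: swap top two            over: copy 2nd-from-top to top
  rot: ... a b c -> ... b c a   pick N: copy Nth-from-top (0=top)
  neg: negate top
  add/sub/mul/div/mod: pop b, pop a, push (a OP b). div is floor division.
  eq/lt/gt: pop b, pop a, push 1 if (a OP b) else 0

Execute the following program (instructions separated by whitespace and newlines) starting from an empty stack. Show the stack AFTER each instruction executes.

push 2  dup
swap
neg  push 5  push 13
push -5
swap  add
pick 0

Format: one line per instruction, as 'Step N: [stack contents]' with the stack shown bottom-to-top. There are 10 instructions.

Step 1: [2]
Step 2: [2, 2]
Step 3: [2, 2]
Step 4: [2, -2]
Step 5: [2, -2, 5]
Step 6: [2, -2, 5, 13]
Step 7: [2, -2, 5, 13, -5]
Step 8: [2, -2, 5, -5, 13]
Step 9: [2, -2, 5, 8]
Step 10: [2, -2, 5, 8, 8]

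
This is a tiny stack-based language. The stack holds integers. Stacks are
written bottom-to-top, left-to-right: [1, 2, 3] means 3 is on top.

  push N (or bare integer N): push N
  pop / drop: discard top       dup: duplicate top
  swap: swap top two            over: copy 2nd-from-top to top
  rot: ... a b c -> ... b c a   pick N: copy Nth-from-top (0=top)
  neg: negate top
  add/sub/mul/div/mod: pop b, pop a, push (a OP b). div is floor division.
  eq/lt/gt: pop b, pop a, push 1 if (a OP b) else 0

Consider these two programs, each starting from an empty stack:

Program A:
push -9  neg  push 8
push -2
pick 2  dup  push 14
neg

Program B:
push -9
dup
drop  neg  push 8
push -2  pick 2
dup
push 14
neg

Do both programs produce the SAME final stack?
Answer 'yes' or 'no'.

Answer: yes

Derivation:
Program A trace:
  After 'push -9': [-9]
  After 'neg': [9]
  After 'push 8': [9, 8]
  After 'push -2': [9, 8, -2]
  After 'pick 2': [9, 8, -2, 9]
  After 'dup': [9, 8, -2, 9, 9]
  After 'push 14': [9, 8, -2, 9, 9, 14]
  After 'neg': [9, 8, -2, 9, 9, -14]
Program A final stack: [9, 8, -2, 9, 9, -14]

Program B trace:
  After 'push -9': [-9]
  After 'dup': [-9, -9]
  After 'drop': [-9]
  After 'neg': [9]
  After 'push 8': [9, 8]
  After 'push -2': [9, 8, -2]
  After 'pick 2': [9, 8, -2, 9]
  After 'dup': [9, 8, -2, 9, 9]
  After 'push 14': [9, 8, -2, 9, 9, 14]
  After 'neg': [9, 8, -2, 9, 9, -14]
Program B final stack: [9, 8, -2, 9, 9, -14]
Same: yes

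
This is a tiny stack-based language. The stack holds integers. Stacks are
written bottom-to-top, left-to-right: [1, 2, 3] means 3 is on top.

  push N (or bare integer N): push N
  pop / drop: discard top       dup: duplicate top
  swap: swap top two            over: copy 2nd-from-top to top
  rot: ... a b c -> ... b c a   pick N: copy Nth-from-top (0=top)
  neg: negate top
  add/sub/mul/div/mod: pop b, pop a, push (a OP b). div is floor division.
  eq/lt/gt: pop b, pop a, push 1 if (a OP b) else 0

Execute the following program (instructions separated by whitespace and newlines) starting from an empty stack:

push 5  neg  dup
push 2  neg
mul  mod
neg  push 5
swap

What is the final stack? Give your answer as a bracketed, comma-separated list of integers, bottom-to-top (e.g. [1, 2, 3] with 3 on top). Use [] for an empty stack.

Answer: [5, -5]

Derivation:
After 'push 5': [5]
After 'neg': [-5]
After 'dup': [-5, -5]
After 'push 2': [-5, -5, 2]
After 'neg': [-5, -5, -2]
After 'mul': [-5, 10]
After 'mod': [5]
After 'neg': [-5]
After 'push 5': [-5, 5]
After 'swap': [5, -5]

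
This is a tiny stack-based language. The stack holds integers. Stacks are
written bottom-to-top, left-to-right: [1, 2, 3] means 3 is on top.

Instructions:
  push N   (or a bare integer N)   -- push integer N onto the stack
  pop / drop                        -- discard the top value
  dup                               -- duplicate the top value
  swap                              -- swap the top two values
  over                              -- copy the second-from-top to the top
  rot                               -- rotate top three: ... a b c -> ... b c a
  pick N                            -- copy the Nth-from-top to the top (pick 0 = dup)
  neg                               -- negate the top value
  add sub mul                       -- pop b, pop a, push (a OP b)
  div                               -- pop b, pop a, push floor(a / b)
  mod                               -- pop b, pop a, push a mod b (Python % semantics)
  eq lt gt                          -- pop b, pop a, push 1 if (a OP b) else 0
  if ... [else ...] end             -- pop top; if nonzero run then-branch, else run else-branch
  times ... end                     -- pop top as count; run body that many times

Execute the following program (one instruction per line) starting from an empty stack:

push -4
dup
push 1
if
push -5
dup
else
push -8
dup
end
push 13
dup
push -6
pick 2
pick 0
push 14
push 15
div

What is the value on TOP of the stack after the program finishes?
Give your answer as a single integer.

After 'push -4': [-4]
After 'dup': [-4, -4]
After 'push 1': [-4, -4, 1]
After 'if': [-4, -4]
After 'push -5': [-4, -4, -5]
After 'dup': [-4, -4, -5, -5]
After 'push 13': [-4, -4, -5, -5, 13]
After 'dup': [-4, -4, -5, -5, 13, 13]
After 'push -6': [-4, -4, -5, -5, 13, 13, -6]
After 'pick 2': [-4, -4, -5, -5, 13, 13, -6, 13]
After 'pick 0': [-4, -4, -5, -5, 13, 13, -6, 13, 13]
After 'push 14': [-4, -4, -5, -5, 13, 13, -6, 13, 13, 14]
After 'push 15': [-4, -4, -5, -5, 13, 13, -6, 13, 13, 14, 15]
After 'div': [-4, -4, -5, -5, 13, 13, -6, 13, 13, 0]

Answer: 0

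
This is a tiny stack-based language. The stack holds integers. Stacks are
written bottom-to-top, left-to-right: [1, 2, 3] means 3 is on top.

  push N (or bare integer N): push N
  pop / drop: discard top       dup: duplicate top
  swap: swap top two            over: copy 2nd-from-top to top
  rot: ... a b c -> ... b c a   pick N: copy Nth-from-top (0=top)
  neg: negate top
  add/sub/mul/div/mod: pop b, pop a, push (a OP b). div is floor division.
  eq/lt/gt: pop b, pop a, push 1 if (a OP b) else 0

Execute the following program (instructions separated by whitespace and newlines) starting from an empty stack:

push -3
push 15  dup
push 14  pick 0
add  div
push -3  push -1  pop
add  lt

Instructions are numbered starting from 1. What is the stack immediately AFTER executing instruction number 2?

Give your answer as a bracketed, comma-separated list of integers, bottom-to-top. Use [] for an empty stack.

Step 1 ('push -3'): [-3]
Step 2 ('push 15'): [-3, 15]

Answer: [-3, 15]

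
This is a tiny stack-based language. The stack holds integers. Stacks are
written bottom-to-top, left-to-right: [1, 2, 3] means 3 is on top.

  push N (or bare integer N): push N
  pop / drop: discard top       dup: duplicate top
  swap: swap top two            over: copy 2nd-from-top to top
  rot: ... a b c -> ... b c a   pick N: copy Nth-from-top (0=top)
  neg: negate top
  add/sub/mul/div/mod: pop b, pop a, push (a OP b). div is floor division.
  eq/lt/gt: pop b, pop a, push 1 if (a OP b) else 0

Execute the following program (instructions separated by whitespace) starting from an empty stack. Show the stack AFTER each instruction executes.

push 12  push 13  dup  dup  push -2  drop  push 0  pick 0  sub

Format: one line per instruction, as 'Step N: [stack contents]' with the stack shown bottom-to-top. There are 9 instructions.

Step 1: [12]
Step 2: [12, 13]
Step 3: [12, 13, 13]
Step 4: [12, 13, 13, 13]
Step 5: [12, 13, 13, 13, -2]
Step 6: [12, 13, 13, 13]
Step 7: [12, 13, 13, 13, 0]
Step 8: [12, 13, 13, 13, 0, 0]
Step 9: [12, 13, 13, 13, 0]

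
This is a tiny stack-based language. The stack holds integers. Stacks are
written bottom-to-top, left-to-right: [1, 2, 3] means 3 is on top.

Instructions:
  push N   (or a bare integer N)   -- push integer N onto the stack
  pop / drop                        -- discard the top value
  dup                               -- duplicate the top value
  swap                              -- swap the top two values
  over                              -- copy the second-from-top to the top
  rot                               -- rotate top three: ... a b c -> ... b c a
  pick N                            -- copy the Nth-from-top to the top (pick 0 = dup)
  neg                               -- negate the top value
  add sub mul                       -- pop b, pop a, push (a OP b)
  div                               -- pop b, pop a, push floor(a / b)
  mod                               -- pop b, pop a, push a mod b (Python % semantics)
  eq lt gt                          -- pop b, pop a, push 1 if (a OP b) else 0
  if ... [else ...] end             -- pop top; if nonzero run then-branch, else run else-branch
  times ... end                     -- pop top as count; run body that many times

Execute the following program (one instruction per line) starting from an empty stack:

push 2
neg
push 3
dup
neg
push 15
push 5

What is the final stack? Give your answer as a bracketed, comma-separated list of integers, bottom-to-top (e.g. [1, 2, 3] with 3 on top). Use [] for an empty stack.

Answer: [-2, 3, -3, 15, 5]

Derivation:
After 'push 2': [2]
After 'neg': [-2]
After 'push 3': [-2, 3]
After 'dup': [-2, 3, 3]
After 'neg': [-2, 3, -3]
After 'push 15': [-2, 3, -3, 15]
After 'push 5': [-2, 3, -3, 15, 5]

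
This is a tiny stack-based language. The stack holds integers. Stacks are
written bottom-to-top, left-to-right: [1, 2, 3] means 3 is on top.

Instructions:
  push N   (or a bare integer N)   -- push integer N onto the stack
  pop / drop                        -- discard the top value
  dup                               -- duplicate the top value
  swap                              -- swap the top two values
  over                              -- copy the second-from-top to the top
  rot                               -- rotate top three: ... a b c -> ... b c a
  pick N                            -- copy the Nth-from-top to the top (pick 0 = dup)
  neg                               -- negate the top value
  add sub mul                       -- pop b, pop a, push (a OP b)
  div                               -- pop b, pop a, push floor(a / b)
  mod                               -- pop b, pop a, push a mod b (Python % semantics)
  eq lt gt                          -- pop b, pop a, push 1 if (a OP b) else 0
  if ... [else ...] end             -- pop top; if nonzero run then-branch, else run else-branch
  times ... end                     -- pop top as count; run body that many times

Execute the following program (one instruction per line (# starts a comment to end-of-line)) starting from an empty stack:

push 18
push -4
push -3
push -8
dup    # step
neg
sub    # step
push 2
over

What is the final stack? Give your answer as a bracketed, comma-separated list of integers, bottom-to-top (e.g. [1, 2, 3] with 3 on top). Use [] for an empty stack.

After 'push 18': [18]
After 'push -4': [18, -4]
After 'push -3': [18, -4, -3]
After 'push -8': [18, -4, -3, -8]
After 'dup': [18, -4, -3, -8, -8]
After 'neg': [18, -4, -3, -8, 8]
After 'sub': [18, -4, -3, -16]
After 'push 2': [18, -4, -3, -16, 2]
After 'over': [18, -4, -3, -16, 2, -16]

Answer: [18, -4, -3, -16, 2, -16]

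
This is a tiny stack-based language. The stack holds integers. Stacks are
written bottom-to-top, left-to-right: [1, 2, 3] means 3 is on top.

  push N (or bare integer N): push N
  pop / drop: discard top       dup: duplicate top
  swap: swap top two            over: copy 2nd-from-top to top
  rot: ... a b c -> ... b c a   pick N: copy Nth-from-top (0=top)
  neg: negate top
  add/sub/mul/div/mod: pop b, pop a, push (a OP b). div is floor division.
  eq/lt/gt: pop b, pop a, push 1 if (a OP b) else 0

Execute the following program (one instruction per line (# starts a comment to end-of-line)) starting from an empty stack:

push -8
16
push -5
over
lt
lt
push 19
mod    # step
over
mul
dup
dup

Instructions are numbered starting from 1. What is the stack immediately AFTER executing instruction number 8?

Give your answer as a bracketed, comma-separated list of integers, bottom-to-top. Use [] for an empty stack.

Answer: [-8, 0]

Derivation:
Step 1 ('push -8'): [-8]
Step 2 ('16'): [-8, 16]
Step 3 ('push -5'): [-8, 16, -5]
Step 4 ('over'): [-8, 16, -5, 16]
Step 5 ('lt'): [-8, 16, 1]
Step 6 ('lt'): [-8, 0]
Step 7 ('push 19'): [-8, 0, 19]
Step 8 ('mod'): [-8, 0]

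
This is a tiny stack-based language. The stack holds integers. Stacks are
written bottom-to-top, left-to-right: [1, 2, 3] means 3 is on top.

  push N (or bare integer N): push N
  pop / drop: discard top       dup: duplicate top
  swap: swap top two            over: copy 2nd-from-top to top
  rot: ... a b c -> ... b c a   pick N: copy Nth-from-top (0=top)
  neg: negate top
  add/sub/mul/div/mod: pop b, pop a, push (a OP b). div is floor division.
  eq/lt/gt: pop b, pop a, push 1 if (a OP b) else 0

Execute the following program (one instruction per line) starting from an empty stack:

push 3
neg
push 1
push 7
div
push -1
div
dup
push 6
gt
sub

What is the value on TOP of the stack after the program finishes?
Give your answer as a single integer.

After 'push 3': [3]
After 'neg': [-3]
After 'push 1': [-3, 1]
After 'push 7': [-3, 1, 7]
After 'div': [-3, 0]
After 'push -1': [-3, 0, -1]
After 'div': [-3, 0]
After 'dup': [-3, 0, 0]
After 'push 6': [-3, 0, 0, 6]
After 'gt': [-3, 0, 0]
After 'sub': [-3, 0]

Answer: 0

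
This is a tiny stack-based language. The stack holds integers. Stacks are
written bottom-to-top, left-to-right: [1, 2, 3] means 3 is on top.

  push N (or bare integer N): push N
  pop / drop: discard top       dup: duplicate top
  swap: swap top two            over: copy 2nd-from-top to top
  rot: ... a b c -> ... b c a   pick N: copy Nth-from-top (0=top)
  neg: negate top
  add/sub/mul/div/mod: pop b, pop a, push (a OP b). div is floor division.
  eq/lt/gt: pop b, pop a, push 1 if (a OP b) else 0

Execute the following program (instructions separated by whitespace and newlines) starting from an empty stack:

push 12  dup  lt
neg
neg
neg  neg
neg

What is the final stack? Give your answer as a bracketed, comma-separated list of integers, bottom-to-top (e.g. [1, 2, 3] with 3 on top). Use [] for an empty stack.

After 'push 12': [12]
After 'dup': [12, 12]
After 'lt': [0]
After 'neg': [0]
After 'neg': [0]
After 'neg': [0]
After 'neg': [0]
After 'neg': [0]

Answer: [0]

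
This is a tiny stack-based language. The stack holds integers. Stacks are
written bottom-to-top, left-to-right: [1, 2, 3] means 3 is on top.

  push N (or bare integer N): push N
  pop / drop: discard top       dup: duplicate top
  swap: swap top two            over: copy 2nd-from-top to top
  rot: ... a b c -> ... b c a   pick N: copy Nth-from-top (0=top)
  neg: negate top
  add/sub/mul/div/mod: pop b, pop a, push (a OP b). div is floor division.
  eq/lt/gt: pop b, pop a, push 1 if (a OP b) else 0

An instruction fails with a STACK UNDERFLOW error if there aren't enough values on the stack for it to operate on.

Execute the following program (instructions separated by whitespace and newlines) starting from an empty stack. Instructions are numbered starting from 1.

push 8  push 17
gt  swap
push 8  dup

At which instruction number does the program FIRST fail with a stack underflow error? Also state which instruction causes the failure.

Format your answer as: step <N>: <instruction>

Answer: step 4: swap

Derivation:
Step 1 ('push 8'): stack = [8], depth = 1
Step 2 ('push 17'): stack = [8, 17], depth = 2
Step 3 ('gt'): stack = [0], depth = 1
Step 4 ('swap'): needs 2 value(s) but depth is 1 — STACK UNDERFLOW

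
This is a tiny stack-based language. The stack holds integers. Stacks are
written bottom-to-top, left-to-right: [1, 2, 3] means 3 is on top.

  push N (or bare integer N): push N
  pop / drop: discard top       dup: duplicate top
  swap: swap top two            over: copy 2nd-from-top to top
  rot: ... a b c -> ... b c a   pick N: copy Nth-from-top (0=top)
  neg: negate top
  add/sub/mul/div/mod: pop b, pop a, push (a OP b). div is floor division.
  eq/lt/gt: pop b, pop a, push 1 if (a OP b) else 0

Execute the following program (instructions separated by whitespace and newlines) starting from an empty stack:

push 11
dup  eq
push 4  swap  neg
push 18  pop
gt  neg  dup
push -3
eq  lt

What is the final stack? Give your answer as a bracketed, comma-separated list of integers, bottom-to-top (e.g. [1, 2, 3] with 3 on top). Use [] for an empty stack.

After 'push 11': [11]
After 'dup': [11, 11]
After 'eq': [1]
After 'push 4': [1, 4]
After 'swap': [4, 1]
After 'neg': [4, -1]
After 'push 18': [4, -1, 18]
After 'pop': [4, -1]
After 'gt': [1]
After 'neg': [-1]
After 'dup': [-1, -1]
After 'push -3': [-1, -1, -3]
After 'eq': [-1, 0]
After 'lt': [1]

Answer: [1]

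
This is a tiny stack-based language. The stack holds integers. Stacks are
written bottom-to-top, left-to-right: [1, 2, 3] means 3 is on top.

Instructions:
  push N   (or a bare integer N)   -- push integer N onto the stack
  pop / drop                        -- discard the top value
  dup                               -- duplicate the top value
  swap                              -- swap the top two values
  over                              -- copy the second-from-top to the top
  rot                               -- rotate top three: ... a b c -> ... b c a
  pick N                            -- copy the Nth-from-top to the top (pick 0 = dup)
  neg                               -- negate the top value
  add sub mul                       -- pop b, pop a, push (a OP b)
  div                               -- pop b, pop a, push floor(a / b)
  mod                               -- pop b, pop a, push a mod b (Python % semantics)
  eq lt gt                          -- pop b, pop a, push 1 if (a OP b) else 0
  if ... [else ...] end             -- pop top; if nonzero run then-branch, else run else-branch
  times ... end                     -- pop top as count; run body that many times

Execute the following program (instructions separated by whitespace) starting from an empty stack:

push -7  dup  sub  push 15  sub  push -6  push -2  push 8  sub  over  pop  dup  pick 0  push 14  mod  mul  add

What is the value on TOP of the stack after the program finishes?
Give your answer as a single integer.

Answer: -50

Derivation:
After 'push -7': [-7]
After 'dup': [-7, -7]
After 'sub': [0]
After 'push 15': [0, 15]
After 'sub': [-15]
After 'push -6': [-15, -6]
After 'push -2': [-15, -6, -2]
After 'push 8': [-15, -6, -2, 8]
After 'sub': [-15, -6, -10]
After 'over': [-15, -6, -10, -6]
After 'pop': [-15, -6, -10]
After 'dup': [-15, -6, -10, -10]
After 'pick 0': [-15, -6, -10, -10, -10]
After 'push 14': [-15, -6, -10, -10, -10, 14]
After 'mod': [-15, -6, -10, -10, 4]
After 'mul': [-15, -6, -10, -40]
After 'add': [-15, -6, -50]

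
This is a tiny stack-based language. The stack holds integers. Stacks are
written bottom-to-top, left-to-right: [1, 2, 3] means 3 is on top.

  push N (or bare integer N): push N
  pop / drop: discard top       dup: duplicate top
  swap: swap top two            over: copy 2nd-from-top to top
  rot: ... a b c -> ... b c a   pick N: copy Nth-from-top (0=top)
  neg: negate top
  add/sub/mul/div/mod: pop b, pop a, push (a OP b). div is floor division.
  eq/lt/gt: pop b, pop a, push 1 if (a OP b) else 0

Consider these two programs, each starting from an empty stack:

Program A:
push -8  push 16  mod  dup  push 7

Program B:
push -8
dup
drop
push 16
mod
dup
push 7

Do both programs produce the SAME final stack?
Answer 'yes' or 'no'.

Program A trace:
  After 'push -8': [-8]
  After 'push 16': [-8, 16]
  After 'mod': [8]
  After 'dup': [8, 8]
  After 'push 7': [8, 8, 7]
Program A final stack: [8, 8, 7]

Program B trace:
  After 'push -8': [-8]
  After 'dup': [-8, -8]
  After 'drop': [-8]
  After 'push 16': [-8, 16]
  After 'mod': [8]
  After 'dup': [8, 8]
  After 'push 7': [8, 8, 7]
Program B final stack: [8, 8, 7]
Same: yes

Answer: yes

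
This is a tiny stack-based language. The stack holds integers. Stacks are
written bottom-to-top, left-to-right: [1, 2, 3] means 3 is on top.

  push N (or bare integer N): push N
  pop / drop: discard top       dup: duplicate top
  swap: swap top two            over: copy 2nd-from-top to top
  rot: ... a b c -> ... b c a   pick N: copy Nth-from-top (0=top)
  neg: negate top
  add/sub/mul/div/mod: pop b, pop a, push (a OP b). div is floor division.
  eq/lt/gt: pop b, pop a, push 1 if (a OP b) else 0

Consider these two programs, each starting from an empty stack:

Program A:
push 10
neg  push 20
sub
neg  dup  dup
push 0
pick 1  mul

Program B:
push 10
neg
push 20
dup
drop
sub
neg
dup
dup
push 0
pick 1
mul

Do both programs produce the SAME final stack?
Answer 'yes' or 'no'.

Answer: yes

Derivation:
Program A trace:
  After 'push 10': [10]
  After 'neg': [-10]
  After 'push 20': [-10, 20]
  After 'sub': [-30]
  After 'neg': [30]
  After 'dup': [30, 30]
  After 'dup': [30, 30, 30]
  After 'push 0': [30, 30, 30, 0]
  After 'pick 1': [30, 30, 30, 0, 30]
  After 'mul': [30, 30, 30, 0]
Program A final stack: [30, 30, 30, 0]

Program B trace:
  After 'push 10': [10]
  After 'neg': [-10]
  After 'push 20': [-10, 20]
  After 'dup': [-10, 20, 20]
  After 'drop': [-10, 20]
  After 'sub': [-30]
  After 'neg': [30]
  After 'dup': [30, 30]
  After 'dup': [30, 30, 30]
  After 'push 0': [30, 30, 30, 0]
  After 'pick 1': [30, 30, 30, 0, 30]
  After 'mul': [30, 30, 30, 0]
Program B final stack: [30, 30, 30, 0]
Same: yes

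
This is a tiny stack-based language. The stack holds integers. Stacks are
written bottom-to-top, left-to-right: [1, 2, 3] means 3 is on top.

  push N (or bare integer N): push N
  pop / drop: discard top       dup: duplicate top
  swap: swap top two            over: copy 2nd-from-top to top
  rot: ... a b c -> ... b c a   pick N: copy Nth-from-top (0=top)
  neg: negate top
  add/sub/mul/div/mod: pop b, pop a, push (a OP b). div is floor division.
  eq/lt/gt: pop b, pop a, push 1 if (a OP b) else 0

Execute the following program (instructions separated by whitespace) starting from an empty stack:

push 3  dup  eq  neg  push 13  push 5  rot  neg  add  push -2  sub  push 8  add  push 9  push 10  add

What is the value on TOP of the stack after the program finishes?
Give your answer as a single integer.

After 'push 3': [3]
After 'dup': [3, 3]
After 'eq': [1]
After 'neg': [-1]
After 'push 13': [-1, 13]
After 'push 5': [-1, 13, 5]
After 'rot': [13, 5, -1]
After 'neg': [13, 5, 1]
After 'add': [13, 6]
After 'push -2': [13, 6, -2]
After 'sub': [13, 8]
After 'push 8': [13, 8, 8]
After 'add': [13, 16]
After 'push 9': [13, 16, 9]
After 'push 10': [13, 16, 9, 10]
After 'add': [13, 16, 19]

Answer: 19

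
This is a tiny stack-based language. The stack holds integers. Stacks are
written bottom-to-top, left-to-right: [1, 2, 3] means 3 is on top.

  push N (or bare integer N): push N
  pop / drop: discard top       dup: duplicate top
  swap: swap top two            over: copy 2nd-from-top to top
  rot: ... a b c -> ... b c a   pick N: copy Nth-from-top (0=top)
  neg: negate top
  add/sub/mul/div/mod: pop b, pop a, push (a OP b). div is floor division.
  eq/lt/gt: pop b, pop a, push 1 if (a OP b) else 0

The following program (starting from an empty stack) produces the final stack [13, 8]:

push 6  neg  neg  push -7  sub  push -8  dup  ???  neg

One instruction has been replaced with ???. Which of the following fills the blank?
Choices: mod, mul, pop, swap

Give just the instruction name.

Answer: pop

Derivation:
Stack before ???: [13, -8, -8]
Stack after ???:  [13, -8]
Checking each choice:
  mod: produces [13, 0]
  mul: produces [13, -64]
  pop: MATCH
  swap: produces [13, -8, 8]


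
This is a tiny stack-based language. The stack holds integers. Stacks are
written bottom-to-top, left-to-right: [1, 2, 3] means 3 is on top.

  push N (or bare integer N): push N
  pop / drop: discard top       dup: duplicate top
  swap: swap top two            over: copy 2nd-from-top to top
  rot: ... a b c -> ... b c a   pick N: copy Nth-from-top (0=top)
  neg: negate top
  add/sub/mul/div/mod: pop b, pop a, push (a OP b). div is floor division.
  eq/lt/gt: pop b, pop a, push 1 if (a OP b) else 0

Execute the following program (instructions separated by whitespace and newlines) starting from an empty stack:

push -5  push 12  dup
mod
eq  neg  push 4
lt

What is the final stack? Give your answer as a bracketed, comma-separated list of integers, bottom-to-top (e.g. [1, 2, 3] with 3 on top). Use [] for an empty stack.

After 'push -5': [-5]
After 'push 12': [-5, 12]
After 'dup': [-5, 12, 12]
After 'mod': [-5, 0]
After 'eq': [0]
After 'neg': [0]
After 'push 4': [0, 4]
After 'lt': [1]

Answer: [1]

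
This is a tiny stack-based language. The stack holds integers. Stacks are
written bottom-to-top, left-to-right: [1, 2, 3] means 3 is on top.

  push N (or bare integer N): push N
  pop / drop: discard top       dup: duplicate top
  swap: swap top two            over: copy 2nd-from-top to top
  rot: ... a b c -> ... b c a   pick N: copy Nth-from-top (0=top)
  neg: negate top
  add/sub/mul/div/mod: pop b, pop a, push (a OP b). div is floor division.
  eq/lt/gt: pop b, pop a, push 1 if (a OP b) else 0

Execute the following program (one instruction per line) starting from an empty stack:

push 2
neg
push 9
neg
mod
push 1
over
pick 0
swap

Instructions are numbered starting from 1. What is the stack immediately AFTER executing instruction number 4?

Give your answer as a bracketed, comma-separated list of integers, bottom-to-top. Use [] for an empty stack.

Step 1 ('push 2'): [2]
Step 2 ('neg'): [-2]
Step 3 ('push 9'): [-2, 9]
Step 4 ('neg'): [-2, -9]

Answer: [-2, -9]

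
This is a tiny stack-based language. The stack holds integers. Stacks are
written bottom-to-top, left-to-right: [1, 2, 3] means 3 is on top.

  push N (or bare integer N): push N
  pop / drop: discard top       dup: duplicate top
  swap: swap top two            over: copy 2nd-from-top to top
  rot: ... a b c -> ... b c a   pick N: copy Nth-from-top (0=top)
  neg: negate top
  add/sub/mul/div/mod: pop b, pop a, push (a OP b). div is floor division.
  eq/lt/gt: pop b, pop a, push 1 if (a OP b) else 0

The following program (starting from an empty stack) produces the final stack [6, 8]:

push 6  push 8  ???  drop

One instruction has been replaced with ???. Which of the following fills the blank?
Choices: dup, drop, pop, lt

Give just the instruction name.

Stack before ???: [6, 8]
Stack after ???:  [6, 8, 8]
Checking each choice:
  dup: MATCH
  drop: produces []
  pop: produces []
  lt: produces []


Answer: dup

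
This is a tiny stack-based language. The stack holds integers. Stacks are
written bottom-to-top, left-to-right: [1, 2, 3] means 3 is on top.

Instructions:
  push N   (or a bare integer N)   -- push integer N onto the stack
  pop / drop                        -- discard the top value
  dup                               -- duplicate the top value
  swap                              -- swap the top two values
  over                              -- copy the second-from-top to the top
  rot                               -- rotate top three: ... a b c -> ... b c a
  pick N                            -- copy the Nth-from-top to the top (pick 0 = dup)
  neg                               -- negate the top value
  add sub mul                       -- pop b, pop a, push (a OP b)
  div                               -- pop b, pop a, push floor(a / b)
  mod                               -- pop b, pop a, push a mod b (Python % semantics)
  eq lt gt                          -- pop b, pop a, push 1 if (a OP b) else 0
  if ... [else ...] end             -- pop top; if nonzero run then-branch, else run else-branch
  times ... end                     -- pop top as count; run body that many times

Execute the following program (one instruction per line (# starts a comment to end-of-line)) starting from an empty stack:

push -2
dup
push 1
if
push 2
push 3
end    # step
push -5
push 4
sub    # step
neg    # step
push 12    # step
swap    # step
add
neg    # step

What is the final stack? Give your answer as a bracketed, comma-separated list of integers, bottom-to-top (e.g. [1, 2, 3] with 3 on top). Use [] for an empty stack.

Answer: [-2, -2, 2, 3, -21]

Derivation:
After 'push -2': [-2]
After 'dup': [-2, -2]
After 'push 1': [-2, -2, 1]
After 'if': [-2, -2]
After 'push 2': [-2, -2, 2]
After 'push 3': [-2, -2, 2, 3]
After 'push -5': [-2, -2, 2, 3, -5]
After 'push 4': [-2, -2, 2, 3, -5, 4]
After 'sub': [-2, -2, 2, 3, -9]
After 'neg': [-2, -2, 2, 3, 9]
After 'push 12': [-2, -2, 2, 3, 9, 12]
After 'swap': [-2, -2, 2, 3, 12, 9]
After 'add': [-2, -2, 2, 3, 21]
After 'neg': [-2, -2, 2, 3, -21]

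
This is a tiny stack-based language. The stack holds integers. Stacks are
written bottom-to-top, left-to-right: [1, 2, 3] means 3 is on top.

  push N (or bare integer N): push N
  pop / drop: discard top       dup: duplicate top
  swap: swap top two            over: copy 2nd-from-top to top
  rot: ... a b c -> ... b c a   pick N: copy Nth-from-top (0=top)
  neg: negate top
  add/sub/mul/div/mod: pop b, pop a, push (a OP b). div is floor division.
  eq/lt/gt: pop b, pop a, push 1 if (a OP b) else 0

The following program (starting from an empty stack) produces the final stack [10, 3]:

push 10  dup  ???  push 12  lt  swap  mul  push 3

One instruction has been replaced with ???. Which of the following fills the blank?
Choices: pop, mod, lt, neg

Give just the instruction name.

Answer: neg

Derivation:
Stack before ???: [10, 10]
Stack after ???:  [10, -10]
Checking each choice:
  pop: stack underflow (need 2, have 1)
  mod: stack underflow (need 2, have 1)
  lt: stack underflow (need 2, have 1)
  neg: MATCH
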